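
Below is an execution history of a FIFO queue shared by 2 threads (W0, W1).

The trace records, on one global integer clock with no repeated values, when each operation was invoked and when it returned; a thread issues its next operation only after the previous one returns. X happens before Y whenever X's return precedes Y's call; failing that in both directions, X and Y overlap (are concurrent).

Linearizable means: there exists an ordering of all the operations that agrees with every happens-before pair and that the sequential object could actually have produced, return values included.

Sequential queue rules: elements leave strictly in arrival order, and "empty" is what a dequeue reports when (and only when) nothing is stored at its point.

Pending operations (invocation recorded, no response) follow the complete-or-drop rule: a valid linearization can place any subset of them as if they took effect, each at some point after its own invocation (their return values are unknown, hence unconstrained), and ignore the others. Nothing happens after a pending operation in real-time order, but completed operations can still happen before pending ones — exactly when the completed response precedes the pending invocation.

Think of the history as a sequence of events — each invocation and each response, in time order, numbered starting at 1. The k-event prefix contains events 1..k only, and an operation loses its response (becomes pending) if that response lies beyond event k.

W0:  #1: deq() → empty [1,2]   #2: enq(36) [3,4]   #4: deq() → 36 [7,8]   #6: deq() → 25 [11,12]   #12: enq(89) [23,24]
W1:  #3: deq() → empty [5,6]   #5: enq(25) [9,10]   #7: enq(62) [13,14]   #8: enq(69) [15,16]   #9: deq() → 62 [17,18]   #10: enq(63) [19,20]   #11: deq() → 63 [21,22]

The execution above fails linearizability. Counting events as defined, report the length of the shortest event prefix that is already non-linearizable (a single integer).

6

one valid order for events 1..5 is #1, #2:
after step 1 (#1 deq() → empty): queue <>
after step 2 (#2 enq(36)): queue <36>
event 6 — #3's response, time 6 — after it, nothing linearizes
one such order, #1, #2, #3, breaks at step 3 where #3 deq() → empty is illegal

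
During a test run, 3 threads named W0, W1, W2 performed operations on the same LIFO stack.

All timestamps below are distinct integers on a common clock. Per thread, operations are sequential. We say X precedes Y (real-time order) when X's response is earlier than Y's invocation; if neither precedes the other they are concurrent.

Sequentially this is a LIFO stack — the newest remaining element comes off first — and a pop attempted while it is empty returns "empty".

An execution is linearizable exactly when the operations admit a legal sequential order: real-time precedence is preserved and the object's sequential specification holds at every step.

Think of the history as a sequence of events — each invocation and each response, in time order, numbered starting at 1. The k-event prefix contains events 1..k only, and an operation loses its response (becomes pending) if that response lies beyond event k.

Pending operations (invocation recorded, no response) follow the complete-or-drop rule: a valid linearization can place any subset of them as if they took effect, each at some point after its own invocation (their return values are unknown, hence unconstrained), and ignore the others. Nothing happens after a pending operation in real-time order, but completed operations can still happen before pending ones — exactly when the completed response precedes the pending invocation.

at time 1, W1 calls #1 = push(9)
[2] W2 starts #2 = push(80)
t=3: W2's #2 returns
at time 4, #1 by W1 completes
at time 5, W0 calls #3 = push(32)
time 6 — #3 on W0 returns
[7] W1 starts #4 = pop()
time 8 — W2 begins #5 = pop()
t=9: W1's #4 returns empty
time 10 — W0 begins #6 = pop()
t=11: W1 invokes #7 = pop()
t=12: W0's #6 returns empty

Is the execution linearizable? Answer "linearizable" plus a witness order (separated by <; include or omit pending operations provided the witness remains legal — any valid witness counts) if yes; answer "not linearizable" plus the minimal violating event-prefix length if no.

not linearizable — minimal violating prefix: 9 events

the violation lands at event 9, #4's response at time 9: events 1..8 linearize, events 1..9 do not
checked exhaustively: 2 real-time-consistent orders of 4 completed operations, zero legal LIFO stack replays
no completion choice of the 1 pending operation (#5) rescues it — every subset was tried
sample order #1, #2, #3, #4 (pending dropped) stalls at step 4 — #4 pop() → empty has no legal effect
sample order #2, #1, #3, #4 (pending dropped) stalls at step 4 — #4 pop() → empty has no legal effect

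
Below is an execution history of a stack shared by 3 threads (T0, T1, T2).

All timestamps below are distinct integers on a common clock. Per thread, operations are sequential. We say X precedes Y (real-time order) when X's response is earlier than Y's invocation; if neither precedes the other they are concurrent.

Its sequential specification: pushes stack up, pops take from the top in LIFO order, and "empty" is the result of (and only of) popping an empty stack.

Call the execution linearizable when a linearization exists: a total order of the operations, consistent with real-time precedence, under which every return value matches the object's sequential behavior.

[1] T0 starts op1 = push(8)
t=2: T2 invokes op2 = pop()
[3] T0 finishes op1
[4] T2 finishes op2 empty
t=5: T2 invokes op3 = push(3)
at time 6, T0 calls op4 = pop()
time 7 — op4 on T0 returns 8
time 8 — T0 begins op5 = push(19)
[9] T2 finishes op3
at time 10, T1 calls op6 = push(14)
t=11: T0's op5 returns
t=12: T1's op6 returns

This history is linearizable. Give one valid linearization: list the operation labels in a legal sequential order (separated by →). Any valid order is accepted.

op2 → op1 → op4 → op3 → op5 → op6

after step 1 (op2 pop() → empty): stack <>
after step 2 (op1 push(8)): stack <8>
after step 3 (op4 pop() → 8): stack <>
after step 4 (op3 push(3)): stack <3>
after step 5 (op5 push(19)): stack <3,19>
after step 6 (op6 push(14)): stack <3,19,14>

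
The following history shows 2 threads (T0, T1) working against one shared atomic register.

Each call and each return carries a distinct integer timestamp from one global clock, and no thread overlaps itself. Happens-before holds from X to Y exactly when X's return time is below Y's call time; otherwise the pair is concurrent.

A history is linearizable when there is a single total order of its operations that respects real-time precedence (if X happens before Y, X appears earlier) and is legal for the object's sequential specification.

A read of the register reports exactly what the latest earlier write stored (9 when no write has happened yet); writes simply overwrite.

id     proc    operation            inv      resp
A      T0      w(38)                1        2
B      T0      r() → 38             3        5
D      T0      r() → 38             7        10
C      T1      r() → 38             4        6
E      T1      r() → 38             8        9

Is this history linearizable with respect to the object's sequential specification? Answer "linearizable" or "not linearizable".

linearizable

witness order: A, B, C, D, E
step 1: A w(38) — value 38
step 2: B r() → 38 — value 38
step 3: C r() → 38 — value 38
step 4: D r() → 38 — value 38
step 5: E r() → 38 — value 38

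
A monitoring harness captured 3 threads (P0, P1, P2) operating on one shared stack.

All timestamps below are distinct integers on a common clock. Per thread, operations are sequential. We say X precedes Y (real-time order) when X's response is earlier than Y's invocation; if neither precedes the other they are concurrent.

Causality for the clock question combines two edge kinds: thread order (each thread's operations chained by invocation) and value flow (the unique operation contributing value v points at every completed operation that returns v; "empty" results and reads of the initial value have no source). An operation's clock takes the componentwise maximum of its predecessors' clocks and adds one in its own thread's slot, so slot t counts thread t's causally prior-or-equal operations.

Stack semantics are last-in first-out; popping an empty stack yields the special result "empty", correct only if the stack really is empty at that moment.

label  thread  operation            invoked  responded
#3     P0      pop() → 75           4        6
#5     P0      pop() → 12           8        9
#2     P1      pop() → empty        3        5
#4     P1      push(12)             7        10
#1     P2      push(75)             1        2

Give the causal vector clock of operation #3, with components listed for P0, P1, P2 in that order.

(1, 0, 1)

VC(#1, invoked at 1): no causal predecessors; +1 on P2 → (0, 0, 1)
VC(#2, invoked at 3): no causal predecessors; +1 on P1 → (0, 1, 0)
from VC(#2)=(0, 1, 0), #4 (invoked 7) maxes components and bumps P1 → (0, 2, 0)
from VC(#1)=(0, 0, 1), #3 (invoked 4) maxes components and bumps P0 → (1, 0, 1)
from VC(#3)=(1, 0, 1), VC(#4)=(0, 2, 0), #5 (invoked 8) maxes components and bumps P0 → (2, 2, 1)
target: VC(#3) = (1, 0, 1)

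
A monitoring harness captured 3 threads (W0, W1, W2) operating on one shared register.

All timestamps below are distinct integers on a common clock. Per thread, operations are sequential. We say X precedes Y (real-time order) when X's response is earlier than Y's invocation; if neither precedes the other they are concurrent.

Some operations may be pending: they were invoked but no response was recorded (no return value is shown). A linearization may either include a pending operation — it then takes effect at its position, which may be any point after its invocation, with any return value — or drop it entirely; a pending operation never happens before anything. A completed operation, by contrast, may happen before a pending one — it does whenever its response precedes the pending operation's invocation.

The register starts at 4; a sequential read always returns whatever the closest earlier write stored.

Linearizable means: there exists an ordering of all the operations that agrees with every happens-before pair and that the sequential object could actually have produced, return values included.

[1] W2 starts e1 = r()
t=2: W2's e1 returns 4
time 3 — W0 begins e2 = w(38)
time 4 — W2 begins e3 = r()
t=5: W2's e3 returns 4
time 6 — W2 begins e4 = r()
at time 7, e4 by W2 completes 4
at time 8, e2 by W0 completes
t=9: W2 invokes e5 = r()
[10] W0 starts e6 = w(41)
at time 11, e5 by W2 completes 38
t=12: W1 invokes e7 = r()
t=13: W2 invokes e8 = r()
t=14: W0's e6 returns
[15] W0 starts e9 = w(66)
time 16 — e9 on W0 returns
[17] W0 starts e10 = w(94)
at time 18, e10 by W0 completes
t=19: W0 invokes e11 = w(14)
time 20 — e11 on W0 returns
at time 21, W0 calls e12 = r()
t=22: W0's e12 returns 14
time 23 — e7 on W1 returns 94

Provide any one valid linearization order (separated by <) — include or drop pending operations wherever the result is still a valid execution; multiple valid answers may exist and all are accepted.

e1 < e3 < e4 < e2 < e5 < e6 < e8 < e9 < e10 < e7 < e11 < e12

after step 1 (e1 r() → 4): value 4
after step 2 (e3 r() → 4): value 4
after step 3 (e4 r() → 4): value 4
after step 4 (e2 w(38)): value 38
after step 5 (e5 r() → 38): value 38
after step 6 (e6 w(41)): value 41
after step 7 (e8 r() (pending, included)): value 41
after step 8 (e9 w(66)): value 66
after step 9 (e10 w(94)): value 94
after step 10 (e7 r() → 94): value 94
after step 11 (e11 w(14)): value 14
after step 12 (e12 r() → 14): value 14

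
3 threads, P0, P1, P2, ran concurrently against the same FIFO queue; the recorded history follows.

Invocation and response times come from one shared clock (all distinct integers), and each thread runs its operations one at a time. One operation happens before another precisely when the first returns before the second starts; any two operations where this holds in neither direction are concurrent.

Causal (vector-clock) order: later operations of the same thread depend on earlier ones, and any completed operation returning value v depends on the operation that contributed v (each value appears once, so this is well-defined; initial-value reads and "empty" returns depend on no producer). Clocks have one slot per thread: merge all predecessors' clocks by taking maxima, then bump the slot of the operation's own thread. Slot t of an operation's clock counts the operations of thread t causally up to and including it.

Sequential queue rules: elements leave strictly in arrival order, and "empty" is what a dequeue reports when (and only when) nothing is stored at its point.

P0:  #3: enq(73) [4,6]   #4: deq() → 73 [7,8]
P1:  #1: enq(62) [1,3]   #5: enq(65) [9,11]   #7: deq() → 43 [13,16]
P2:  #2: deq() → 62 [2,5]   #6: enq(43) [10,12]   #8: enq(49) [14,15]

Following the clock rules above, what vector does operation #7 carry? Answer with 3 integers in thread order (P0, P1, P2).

no predecessors for #1 (invoked 1): P1 increments from zero → (0, 1, 0)
no predecessors for #3 (invoked 4): P0 increments from zero → (1, 0, 0)
from VC(#1)=(0, 1, 0), #2 (invoked 2) maxes components and bumps P2 → (0, 1, 1)
from VC(#1)=(0, 1, 0), #5 (invoked 9) maxes components and bumps P1 → (0, 2, 0)
from VC(#3)=(1, 0, 0), #4 (invoked 7) maxes components and bumps P0 → (2, 0, 0)
from VC(#2)=(0, 1, 1), #6 (invoked 10) maxes components and bumps P2 → (0, 1, 2)
from VC(#6)=(0, 1, 2), #8 (invoked 14) maxes components and bumps P2 → (0, 1, 3)
from VC(#5)=(0, 2, 0), VC(#6)=(0, 1, 2), #7 (invoked 13) maxes components and bumps P1 → (0, 3, 2)
target: VC(#7) = (0, 3, 2)

(0, 3, 2)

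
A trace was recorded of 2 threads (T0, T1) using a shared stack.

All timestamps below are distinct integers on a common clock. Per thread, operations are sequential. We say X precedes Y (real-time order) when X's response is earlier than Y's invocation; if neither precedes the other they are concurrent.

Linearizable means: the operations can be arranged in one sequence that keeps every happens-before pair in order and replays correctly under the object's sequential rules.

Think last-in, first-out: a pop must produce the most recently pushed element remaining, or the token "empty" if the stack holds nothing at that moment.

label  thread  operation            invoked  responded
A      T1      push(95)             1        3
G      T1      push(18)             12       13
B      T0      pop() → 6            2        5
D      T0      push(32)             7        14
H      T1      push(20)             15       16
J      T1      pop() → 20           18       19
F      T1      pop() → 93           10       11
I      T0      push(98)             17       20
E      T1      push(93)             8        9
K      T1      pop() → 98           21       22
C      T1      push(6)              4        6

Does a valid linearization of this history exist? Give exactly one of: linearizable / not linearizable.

a witness: A, C, B, D, E, F, G, H, J, I, K
1. A push(95), leaving stack <95>
2. C push(6), leaving stack <95,6>
3. B pop() → 6, leaving stack <95>
4. D push(32), leaving stack <95,32>
5. E push(93), leaving stack <95,32,93>
6. F pop() → 93, leaving stack <95,32>
7. G push(18), leaving stack <95,32,18>
8. H push(20), leaving stack <95,32,18,20>
9. J pop() → 20, leaving stack <95,32,18>
10. I push(98), leaving stack <95,32,18,98>
11. K pop() → 98, leaving stack <95,32,18>

linearizable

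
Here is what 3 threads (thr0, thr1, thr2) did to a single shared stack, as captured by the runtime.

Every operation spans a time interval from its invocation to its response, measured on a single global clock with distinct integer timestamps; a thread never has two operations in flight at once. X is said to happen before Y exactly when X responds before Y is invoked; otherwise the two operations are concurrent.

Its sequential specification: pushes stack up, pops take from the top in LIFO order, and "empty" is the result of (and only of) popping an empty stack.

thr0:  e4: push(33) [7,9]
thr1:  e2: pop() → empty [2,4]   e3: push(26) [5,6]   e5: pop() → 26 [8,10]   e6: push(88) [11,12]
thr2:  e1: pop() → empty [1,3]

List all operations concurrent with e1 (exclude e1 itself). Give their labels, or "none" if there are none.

e2

e1 runs from 1 to 3; window-overlapping ops are concurrent
e2 [2,4]: concurrent
e3 [5,6]: after
e4 [7,9]: after
e5 [8,10]: after
e6 [11,12]: after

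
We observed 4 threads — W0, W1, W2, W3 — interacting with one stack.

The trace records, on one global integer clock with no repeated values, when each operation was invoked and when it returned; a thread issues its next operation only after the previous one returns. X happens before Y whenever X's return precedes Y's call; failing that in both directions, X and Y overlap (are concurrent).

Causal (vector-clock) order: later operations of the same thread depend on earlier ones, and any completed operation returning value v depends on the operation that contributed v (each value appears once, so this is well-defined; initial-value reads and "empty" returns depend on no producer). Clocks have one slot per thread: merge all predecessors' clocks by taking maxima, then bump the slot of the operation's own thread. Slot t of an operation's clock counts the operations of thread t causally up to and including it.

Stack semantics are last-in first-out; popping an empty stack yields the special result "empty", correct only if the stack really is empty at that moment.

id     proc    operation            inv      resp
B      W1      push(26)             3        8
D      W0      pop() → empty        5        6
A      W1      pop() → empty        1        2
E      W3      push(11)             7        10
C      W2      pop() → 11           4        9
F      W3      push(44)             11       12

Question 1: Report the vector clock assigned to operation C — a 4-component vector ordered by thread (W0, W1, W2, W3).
Answer: (0, 0, 1, 1)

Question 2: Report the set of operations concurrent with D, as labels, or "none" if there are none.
Answer: B, C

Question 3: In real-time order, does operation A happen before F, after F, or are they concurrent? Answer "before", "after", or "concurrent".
Answer: before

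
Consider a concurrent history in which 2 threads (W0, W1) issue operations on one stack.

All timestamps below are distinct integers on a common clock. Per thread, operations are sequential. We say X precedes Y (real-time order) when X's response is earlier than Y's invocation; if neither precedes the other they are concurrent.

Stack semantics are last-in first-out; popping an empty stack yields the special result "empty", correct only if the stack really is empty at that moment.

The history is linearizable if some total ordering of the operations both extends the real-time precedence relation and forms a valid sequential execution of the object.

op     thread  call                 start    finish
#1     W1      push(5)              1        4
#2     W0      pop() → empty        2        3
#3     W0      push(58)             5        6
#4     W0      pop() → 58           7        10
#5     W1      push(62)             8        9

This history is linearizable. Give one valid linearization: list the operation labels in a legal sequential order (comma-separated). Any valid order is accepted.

1. #2 pop() → empty, leaving stack <>
2. #1 push(5), leaving stack <5>
3. #3 push(58), leaving stack <5,58>
4. #4 pop() → 58, leaving stack <5>
5. #5 push(62), leaving stack <5,62>

#2, #1, #3, #4, #5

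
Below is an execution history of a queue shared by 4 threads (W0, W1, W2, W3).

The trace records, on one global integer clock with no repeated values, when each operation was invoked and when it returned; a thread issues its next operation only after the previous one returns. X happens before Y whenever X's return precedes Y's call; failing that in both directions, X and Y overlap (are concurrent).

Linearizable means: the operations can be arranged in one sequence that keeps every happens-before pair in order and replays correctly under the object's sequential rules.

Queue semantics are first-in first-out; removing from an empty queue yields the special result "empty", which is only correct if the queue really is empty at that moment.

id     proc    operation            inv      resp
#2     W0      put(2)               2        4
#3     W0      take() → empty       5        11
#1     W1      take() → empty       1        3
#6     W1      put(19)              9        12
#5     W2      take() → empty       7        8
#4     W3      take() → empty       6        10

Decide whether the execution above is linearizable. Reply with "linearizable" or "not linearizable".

prefix check: 1..10 passes, 1..11 fails once #3's time-11 response joins
no legal order exists: 12 real-time-consistent candidates over 5 completed queue operations, all rejected
no completion choice of the 1 pending operation (#6) rescues it — every subset was tried
one such order, #1, #2, #3, #4, #5 (pending dropped), breaks at step 3 where #3 take() → empty is illegal
one such order, #1, #2, #3, #5, #4 (pending dropped), breaks at step 3 where #3 take() → empty is illegal

not linearizable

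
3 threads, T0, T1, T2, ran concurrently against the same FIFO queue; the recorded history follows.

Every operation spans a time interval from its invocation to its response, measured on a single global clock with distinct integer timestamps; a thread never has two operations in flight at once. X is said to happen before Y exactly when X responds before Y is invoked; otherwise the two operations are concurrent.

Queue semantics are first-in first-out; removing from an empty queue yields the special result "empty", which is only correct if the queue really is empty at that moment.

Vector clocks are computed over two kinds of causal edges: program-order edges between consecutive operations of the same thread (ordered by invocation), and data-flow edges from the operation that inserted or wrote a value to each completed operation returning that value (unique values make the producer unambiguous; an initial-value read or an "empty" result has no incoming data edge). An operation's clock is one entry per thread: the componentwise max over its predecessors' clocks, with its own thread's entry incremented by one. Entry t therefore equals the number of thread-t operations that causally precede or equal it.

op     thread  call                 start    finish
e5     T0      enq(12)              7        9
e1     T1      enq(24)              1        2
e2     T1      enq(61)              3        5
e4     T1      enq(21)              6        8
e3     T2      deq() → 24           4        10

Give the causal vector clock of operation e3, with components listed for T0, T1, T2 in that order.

(0, 1, 1)

e1 (invocation 1): nothing precedes it; T1's component alone gives (0, 1, 0)
e5 (invocation 7): nothing precedes it; T0's component alone gives (1, 0, 0)
merge at e3 (invoked 4): VC(e1)=(0, 1, 0), own-thread bump on T2 → (0, 1, 1)
merge at e2 (invoked 3): VC(e1)=(0, 1, 0), own-thread bump on T1 → (0, 2, 0)
merge at e4 (invoked 6): VC(e2)=(0, 2, 0), own-thread bump on T1 → (0, 3, 0)
target: VC(e3) = (0, 1, 1)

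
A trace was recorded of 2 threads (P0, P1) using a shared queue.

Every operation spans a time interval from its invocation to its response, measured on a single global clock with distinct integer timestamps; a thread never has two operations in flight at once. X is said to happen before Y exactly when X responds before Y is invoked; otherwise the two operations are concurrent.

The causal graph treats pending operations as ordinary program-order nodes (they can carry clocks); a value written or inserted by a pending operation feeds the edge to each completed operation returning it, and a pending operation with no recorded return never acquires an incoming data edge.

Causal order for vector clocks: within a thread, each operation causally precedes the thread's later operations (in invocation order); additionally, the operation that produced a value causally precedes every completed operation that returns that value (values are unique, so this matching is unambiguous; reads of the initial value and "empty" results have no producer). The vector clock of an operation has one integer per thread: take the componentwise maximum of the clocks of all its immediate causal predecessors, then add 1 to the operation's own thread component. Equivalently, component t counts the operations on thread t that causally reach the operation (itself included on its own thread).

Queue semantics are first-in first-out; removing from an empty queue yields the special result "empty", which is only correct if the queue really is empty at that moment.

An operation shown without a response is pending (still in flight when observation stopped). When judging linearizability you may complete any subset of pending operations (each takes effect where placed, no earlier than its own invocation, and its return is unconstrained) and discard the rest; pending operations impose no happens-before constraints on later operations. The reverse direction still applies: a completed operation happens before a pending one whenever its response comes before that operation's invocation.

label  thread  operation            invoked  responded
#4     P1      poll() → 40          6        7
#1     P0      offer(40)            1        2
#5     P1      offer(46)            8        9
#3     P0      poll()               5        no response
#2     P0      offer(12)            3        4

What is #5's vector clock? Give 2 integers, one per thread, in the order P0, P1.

#1 (invocation 1): nothing precedes it; P0's component alone gives (1, 0)
VC(#4, invoked at 6): max of VC(#1)=(1, 0), then +1 on thread P1 → (1, 1)
VC(#2, invoked at 3): max of VC(#1)=(1, 0), then +1 on thread P0 → (2, 0)
VC(#5, invoked at 8): max of VC(#4)=(1, 1), then +1 on thread P1 → (1, 2)
VC(#3, invoked at 5): max of VC(#2)=(2, 0), then +1 on thread P0 → (3, 0)
target: VC(#5) = (1, 2)

(1, 2)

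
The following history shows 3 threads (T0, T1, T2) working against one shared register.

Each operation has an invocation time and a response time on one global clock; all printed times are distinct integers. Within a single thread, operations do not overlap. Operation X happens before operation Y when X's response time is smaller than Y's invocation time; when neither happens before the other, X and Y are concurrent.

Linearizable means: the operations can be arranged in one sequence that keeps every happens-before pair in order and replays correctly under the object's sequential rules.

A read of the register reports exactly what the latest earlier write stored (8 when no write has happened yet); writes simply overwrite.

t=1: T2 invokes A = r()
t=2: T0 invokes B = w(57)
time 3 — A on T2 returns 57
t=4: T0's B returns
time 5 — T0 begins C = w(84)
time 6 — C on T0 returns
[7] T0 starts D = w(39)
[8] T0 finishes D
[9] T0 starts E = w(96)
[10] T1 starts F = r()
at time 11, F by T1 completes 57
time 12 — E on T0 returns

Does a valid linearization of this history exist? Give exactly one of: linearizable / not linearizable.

not linearizable

cut after 10 events: linearizable; cut after 11 events (F responds, time 11): not linearizable
no legal order exists: 2 real-time-consistent candidates over 5 completed register operations, all rejected
no completion choice of the 1 pending operation (E) rescues it — every subset was tried
one such order, A, B, C, D, F (pending dropped), breaks at step 1 where A r() → 57 is illegal
one such order, B, A, C, D, F (pending dropped), breaks at step 5 where F r() → 57 is illegal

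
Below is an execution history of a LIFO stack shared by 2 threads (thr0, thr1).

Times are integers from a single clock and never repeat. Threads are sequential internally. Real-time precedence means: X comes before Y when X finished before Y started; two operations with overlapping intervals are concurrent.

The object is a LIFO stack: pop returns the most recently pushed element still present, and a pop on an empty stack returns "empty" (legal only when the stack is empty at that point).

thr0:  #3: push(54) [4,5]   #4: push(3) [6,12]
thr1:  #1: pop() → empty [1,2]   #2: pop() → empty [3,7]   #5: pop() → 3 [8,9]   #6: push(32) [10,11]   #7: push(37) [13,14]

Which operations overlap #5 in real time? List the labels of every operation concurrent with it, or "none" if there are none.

#4

concurrent with #5 ([8,9]): every op whose interval crosses 8..9
#1 [1,2]: before
#2 [3,7]: before
#3 [4,5]: before
#4 [6,12]: concurrent
#6 [10,11]: after
#7 [13,14]: after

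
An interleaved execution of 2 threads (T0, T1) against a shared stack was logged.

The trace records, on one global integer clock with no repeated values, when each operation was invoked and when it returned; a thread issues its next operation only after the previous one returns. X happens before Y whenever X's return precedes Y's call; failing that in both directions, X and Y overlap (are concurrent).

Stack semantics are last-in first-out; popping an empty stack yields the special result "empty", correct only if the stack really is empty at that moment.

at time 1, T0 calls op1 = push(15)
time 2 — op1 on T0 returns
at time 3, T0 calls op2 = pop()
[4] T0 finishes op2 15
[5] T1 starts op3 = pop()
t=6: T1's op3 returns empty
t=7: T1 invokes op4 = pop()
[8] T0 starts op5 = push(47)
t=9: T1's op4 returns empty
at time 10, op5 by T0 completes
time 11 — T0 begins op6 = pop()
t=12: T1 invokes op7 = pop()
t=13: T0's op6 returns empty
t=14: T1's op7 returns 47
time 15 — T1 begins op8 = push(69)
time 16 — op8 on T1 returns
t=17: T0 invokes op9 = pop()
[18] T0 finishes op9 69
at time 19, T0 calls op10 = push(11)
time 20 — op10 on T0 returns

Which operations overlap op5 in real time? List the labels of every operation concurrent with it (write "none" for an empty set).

op4

overlap test against op5 [8,10]: concurrent iff the interval meets 8..10
op1 [1,2]: before
op2 [3,4]: before
op3 [5,6]: before
op4 [7,9]: concurrent
op6 [11,13]: after
op7 [12,14]: after
op8 [15,16]: after
op9 [17,18]: after
op10 [19,20]: after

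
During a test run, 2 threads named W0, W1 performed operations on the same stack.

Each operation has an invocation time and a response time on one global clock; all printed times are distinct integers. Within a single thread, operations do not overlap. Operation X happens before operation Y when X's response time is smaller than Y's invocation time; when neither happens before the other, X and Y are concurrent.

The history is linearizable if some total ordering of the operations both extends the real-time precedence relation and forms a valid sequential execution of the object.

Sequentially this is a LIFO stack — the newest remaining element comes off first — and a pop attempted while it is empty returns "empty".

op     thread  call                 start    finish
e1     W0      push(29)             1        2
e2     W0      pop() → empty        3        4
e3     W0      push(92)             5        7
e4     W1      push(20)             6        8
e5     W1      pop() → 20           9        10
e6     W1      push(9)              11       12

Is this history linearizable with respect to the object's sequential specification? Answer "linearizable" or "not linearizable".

cut after 3 events: linearizable; cut after 4 events (e2 responds, time 4): not linearizable
a single order respects real time; the 2 completed stack operations fail replay along it
for example e1, e2 fails at step 2: e2 pop() → empty is not legal there

not linearizable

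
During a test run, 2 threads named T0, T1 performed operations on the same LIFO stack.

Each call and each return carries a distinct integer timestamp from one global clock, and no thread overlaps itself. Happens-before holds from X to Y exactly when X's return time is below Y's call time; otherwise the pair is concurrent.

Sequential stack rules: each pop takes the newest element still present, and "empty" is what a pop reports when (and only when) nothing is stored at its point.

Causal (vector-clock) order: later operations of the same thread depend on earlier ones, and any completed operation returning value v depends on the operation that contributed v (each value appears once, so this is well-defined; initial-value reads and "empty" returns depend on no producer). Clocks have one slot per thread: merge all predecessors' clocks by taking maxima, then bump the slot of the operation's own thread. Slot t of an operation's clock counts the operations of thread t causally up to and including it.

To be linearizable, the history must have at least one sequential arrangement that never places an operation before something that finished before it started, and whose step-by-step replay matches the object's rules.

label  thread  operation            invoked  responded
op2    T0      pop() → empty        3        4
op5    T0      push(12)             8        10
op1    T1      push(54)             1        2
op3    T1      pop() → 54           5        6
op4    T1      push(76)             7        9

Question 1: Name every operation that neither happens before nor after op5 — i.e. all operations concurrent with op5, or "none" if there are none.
concurrent with op5 ([8,10]): every op whose interval crosses 8..10
op1 [1,2]: before
op2 [3,4]: before
op3 [5,6]: before
op4 [7,9]: concurrent

op4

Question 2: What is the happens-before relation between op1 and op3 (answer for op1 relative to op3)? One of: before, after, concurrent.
op1 spans [1,2], op3 spans [5,6]
resp(op1)=2 < inv(op3)=5

before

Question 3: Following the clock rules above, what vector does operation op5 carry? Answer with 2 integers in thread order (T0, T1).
invoked at 1, op1 has no predecessors; its own T1 bump gives (0, 1)
invoked at 3, op2 has no predecessors; its own T0 bump gives (1, 0)
op3, invoked 5, takes VC(op1)=(0, 1) under max, adds 1 for T1 → (0, 2)
op5, invoked 8, takes VC(op2)=(1, 0) under max, adds 1 for T0 → (2, 0)
op4, invoked 7, takes VC(op3)=(0, 2) under max, adds 1 for T1 → (0, 3)
target: VC(op5) = (2, 0)

(2, 0)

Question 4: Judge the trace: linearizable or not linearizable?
through event 3 a valid linearization exists; event 4 (op2 responding at time 4) ends that
exactly one order of the 2 completed ops respects real time; the LIFO stack replay fails
sample order op1, op2 stalls at step 2 — op2 pop() → empty has no legal effect

not linearizable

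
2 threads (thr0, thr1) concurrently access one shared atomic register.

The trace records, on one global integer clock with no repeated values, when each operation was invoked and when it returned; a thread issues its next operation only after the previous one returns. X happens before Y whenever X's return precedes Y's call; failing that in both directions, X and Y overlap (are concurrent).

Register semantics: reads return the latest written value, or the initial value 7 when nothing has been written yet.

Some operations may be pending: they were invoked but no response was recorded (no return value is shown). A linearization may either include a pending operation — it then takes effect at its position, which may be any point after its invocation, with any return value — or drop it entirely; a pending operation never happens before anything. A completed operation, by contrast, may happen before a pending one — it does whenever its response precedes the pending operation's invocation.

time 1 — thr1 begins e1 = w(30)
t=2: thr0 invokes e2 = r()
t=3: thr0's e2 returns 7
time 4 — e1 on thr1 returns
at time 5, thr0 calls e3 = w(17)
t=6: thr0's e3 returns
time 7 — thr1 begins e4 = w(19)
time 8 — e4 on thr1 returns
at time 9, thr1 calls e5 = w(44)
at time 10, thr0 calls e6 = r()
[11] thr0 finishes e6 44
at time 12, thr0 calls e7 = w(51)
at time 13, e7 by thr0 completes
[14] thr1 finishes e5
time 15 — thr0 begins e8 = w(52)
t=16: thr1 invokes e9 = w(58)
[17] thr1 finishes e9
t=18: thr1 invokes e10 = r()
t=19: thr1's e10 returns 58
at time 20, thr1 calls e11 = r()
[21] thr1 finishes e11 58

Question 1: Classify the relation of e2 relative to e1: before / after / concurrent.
Answer: concurrent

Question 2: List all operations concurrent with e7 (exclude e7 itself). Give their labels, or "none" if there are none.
Answer: e5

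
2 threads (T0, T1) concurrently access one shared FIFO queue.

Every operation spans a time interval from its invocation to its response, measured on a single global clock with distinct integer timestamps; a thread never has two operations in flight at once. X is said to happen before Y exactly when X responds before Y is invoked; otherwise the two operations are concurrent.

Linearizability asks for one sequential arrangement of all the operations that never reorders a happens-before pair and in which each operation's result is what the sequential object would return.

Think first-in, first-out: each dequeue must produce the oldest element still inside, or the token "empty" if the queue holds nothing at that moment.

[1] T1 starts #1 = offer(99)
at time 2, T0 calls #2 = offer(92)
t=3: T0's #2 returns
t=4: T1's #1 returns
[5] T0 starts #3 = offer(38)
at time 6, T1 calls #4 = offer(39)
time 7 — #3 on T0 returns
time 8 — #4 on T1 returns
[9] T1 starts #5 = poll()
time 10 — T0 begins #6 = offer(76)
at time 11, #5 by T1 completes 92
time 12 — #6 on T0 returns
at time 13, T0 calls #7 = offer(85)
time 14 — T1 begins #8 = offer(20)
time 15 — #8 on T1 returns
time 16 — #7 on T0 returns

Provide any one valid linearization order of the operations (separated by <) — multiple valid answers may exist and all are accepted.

1. #2 offer(92), leaving queue <92>
2. #1 offer(99), leaving queue <92,99>
3. #3 offer(38), leaving queue <92,99,38>
4. #4 offer(39), leaving queue <92,99,38,39>
5. #5 poll() → 92, leaving queue <99,38,39>
6. #6 offer(76), leaving queue <99,38,39,76>
7. #7 offer(85), leaving queue <99,38,39,76,85>
8. #8 offer(20), leaving queue <99,38,39,76,85,20>

#2 < #1 < #3 < #4 < #5 < #6 < #7 < #8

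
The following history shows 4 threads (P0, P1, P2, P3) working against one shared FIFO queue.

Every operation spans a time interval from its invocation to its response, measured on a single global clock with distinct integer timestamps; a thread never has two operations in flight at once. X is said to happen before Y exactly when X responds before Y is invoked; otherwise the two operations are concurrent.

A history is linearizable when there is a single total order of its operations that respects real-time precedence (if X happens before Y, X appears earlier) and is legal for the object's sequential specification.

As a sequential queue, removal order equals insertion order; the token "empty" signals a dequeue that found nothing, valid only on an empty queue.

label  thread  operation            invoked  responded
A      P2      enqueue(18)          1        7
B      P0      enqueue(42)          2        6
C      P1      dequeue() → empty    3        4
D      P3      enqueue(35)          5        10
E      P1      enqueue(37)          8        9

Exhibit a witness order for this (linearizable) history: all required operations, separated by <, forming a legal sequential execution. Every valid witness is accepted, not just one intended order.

C < A < B < D < E

after step 1 (C dequeue() → empty): queue <>
after step 2 (A enqueue(18)): queue <18>
after step 3 (B enqueue(42)): queue <18,42>
after step 4 (D enqueue(35)): queue <18,42,35>
after step 5 (E enqueue(37)): queue <18,42,35,37>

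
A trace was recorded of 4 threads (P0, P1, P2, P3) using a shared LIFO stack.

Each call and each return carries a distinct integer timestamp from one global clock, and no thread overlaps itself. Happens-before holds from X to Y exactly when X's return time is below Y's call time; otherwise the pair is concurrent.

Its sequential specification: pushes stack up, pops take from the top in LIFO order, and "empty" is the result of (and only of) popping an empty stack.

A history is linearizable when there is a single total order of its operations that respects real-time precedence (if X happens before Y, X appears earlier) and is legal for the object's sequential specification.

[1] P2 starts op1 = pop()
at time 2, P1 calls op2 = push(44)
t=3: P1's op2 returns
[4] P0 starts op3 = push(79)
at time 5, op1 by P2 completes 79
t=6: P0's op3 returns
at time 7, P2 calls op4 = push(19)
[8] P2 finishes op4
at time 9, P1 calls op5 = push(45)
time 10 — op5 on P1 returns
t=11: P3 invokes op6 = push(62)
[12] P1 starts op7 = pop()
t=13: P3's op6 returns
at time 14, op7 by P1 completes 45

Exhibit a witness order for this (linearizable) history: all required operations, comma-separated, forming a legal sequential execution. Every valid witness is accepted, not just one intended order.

op2, op3, op1, op4, op5, op7, op6

1. op2 push(44), leaving stack <44>
2. op3 push(79), leaving stack <44,79>
3. op1 pop() → 79, leaving stack <44>
4. op4 push(19), leaving stack <44,19>
5. op5 push(45), leaving stack <44,19,45>
6. op7 pop() → 45, leaving stack <44,19>
7. op6 push(62), leaving stack <44,19,62>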